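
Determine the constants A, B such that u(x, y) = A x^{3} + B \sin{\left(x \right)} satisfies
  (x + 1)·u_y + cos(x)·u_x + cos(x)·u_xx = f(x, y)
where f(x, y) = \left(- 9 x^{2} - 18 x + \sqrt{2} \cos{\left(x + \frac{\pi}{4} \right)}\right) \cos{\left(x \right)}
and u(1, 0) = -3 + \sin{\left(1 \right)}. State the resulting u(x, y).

Answer: u(x, y) = - 3 x^{3} + \sin{\left(x \right)}

Derivation:
Substitute the ansatz u = A x^{3} + B \sin{\left(x \right)} into the left-hand side.
Derivatives of the ansatz:
  u_y = 0
  u_x = 3 A x^{2} + B \cos{\left(x \right)}
  u_xx = 6 A x - B \sin{\left(x \right)}
Term by term:
  (x + 1)·u_y = 0
  cos(x)·u_x = 3 A x^{2} \cos{\left(x \right)} + B \cos^{2}{\left(x \right)}
  cos(x)·u_xx = 6 A x \cos{\left(x \right)} - B \sin{\left(x \right)} \cos{\left(x \right)}
So the left-hand side equals
  3 A x^{2} \cos{\left(x \right)} + 6 A x \cos{\left(x \right)} - B \sin{\left(x \right)} \cos{\left(x \right)} + B \cos^{2}{\left(x \right)}
This must equal f(x, y) identically; expanded, f = - 9 x^{2} \cos{\left(x \right)} - 18 x \cos{\left(x \right)} - \sin{\left(x \right)} \cos{\left(x \right)} + \cos^{2}{\left(x \right)}.
Matching coefficients of the independent functions:
  [x \cos{\left(x \right)}]:  6 A = -18
  [x^{2} \cos{\left(x \right)}]:  3 A = -9
  [\sin{\left(x \right)} \cos{\left(x \right)}]:  - B = -1
  [\cos^{2}{\left(x \right)}]:  B = 1
Solving: A = -3, B = 1.
Check against the point condition:
  u(1, 0) = -3 + \sin{\left(1 \right)}  ⟹  A + B \sin{\left(1 \right)} = -3 + \sin{\left(1 \right)}  ✓
Hence u(x, y) = - 3 x^{3} + \sin{\left(x \right)}.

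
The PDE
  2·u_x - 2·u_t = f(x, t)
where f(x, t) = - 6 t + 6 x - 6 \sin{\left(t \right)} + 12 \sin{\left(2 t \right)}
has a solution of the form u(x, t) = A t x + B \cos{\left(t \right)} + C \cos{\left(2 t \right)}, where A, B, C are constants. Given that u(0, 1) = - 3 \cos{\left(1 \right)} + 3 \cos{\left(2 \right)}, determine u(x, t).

Substitute the ansatz u = A t x + B \cos{\left(t \right)} + C \cos{\left(2 t \right)} into the left-hand side.
Derivatives of the ansatz:
  u_x = A t
  u_t = A x - B \sin{\left(t \right)} - 2 C \sin{\left(2 t \right)}
Term by term:
  2·u_x = 2 A t
  -2·u_t = - 2 A x + 2 B \sin{\left(t \right)} + 4 C \sin{\left(2 t \right)}
So the left-hand side equals
  2 A t - 2 A x + 2 B \sin{\left(t \right)} + 4 C \sin{\left(2 t \right)}
This must equal f(x, t) = - 6 t + 6 x - 6 \sin{\left(t \right)} + 12 \sin{\left(2 t \right)} identically.
Matching coefficients of the independent functions:
  [t]:  2 A = -6
  [x]:  - 2 A = 6
  [\sin{\left(t \right)}]:  2 B = -6
  [\sin{\left(2 t \right)}]:  4 C = 12
Solving: A = -3, B = -3, C = 3.
Check against the point condition:
  u(0, 1) = - 3 \cos{\left(1 \right)} + 3 \cos{\left(2 \right)}  ⟹  B \cos{\left(1 \right)} + C \cos{\left(2 \right)} = - 3 \cos{\left(1 \right)} + 3 \cos{\left(2 \right)}  ✓
Hence u(x, t) = - 3 t x - 3 \cos{\left(t \right)} + 3 \cos{\left(2 t \right)}.

Answer: u(x, t) = - 3 t x - 3 \cos{\left(t \right)} + 3 \cos{\left(2 t \right)}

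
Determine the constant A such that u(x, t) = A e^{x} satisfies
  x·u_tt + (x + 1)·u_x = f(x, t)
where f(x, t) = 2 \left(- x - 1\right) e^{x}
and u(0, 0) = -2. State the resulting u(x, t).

Substitute the ansatz u = A e^{x} into the left-hand side.
Derivatives of the ansatz:
  u_tt = 0
  u_x = A e^{x}
Term by term:
  x·u_tt = 0
  (x + 1)·u_x = A x e^{x} + A e^{x}
So the left-hand side equals
  A x e^{x} + A e^{x}
This must equal f(x, t) identically; expanded, f = - 2 x e^{x} - 2 e^{x}.
Matching coefficients of the independent functions:
  [x e^{x}, e^{x}]:  A = -2
Solving: A = -2.
Check against the point condition:
  u(0, 0) = -2  ⟹  A = -2  ✓
Hence u(x, t) = - 2 e^{x}.

Answer: u(x, t) = - 2 e^{x}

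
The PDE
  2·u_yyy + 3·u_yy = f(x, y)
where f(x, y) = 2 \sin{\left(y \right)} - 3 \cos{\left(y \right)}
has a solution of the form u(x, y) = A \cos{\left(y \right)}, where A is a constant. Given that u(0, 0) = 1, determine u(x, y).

Substitute the ansatz u = A \cos{\left(y \right)} into the left-hand side.
Derivatives of the ansatz:
  u_yyy = A \sin{\left(y \right)}
  u_yy = - A \cos{\left(y \right)}
Term by term:
  2·u_yyy = 2 A \sin{\left(y \right)}
  3·u_yy = - 3 A \cos{\left(y \right)}
So the left-hand side equals
  2 A \sin{\left(y \right)} - 3 A \cos{\left(y \right)}
This must equal f(x, y) = 2 \sin{\left(y \right)} - 3 \cos{\left(y \right)} identically.
Matching coefficients of the independent functions:
  [\sin{\left(y \right)}]:  2 A = 2
  [\cos{\left(y \right)}]:  - 3 A = -3
Solving: A = 1.
Check against the point condition:
  u(0, 0) = 1  ⟹  A = 1  ✓
Hence u(x, y) = \cos{\left(y \right)}.

Answer: u(x, y) = \cos{\left(y \right)}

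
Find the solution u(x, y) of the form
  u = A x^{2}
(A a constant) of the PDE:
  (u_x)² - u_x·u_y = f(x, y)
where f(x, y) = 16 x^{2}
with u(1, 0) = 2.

Substitute the ansatz u = A x^{2} into the left-hand side.
Derivatives of the ansatz:
  u_x = 2 A x
  u_y = 0
Term by term:
  (u_x)² = 4 A^{2} x^{2}
  -u_x·u_y = 0
So the left-hand side equals
  4 A^{2} x^{2}
This must equal f(x, y) = 16 x^{2} identically.
Matching coefficients of the independent functions:
  [x^{2}]:  4 A^{2} = 16
These equations allow (A) = (-2) or (2).
Impose the point condition(s):
  u(1, 0) = 2  ⟹  A = 2
Only A = 2 satisfies everything.
Hence u(x, y) = 2 x^{2}.

Answer: u(x, y) = 2 x^{2}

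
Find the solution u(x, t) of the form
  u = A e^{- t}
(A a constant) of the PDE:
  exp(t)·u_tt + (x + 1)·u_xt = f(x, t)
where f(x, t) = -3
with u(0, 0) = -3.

Substitute the ansatz u = A e^{- t} into the left-hand side.
Derivatives of the ansatz:
  u_tt = A e^{- t}
  u_xt = 0
Term by term:
  exp(t)·u_tt = A
  (x + 1)·u_xt = 0
So the left-hand side equals
  A
This must equal f(x, t) = -3 identically.
Matching coefficients of the independent functions:
  [constant term]:  A = -3
Solving: A = -3.
Check against the point condition:
  u(0, 0) = -3  ⟹  A = -3  ✓
Hence u(x, t) = - 3 e^{- t}.

Answer: u(x, t) = - 3 e^{- t}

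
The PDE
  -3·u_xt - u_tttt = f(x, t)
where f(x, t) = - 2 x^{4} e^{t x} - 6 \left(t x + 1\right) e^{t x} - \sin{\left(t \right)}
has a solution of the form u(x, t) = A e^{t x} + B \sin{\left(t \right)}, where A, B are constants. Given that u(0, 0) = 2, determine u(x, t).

Substitute the ansatz u = A e^{t x} + B \sin{\left(t \right)} into the left-hand side.
Derivatives of the ansatz:
  u_xt = A t x e^{t x} + A e^{t x}
  u_tttt = A x^{4} e^{t x} + B \sin{\left(t \right)}
Term by term:
  -3·u_xt = - 3 A t x e^{t x} - 3 A e^{t x}
  -u_tttt = - A x^{4} e^{t x} - B \sin{\left(t \right)}
So the left-hand side equals
  - 3 A t x e^{t x} - A x^{4} e^{t x} - 3 A e^{t x} - B \sin{\left(t \right)}
This must equal f(x, t) identically; expanded, f = - 6 t x e^{t x} - 2 x^{4} e^{t x} - 6 e^{t x} - \sin{\left(t \right)}.
Matching coefficients of the independent functions:
  [x^{4} e^{t x}]:  - A = -2
  [t x e^{t x}, e^{t x}]:  - 3 A = -6
  [\sin{\left(t \right)}]:  - B = -1
Solving: A = 2, B = 1.
Check against the point condition:
  u(0, 0) = 2  ⟹  A = 2  ✓
Hence u(x, t) = 2 e^{t x} + \sin{\left(t \right)}.

Answer: u(x, t) = 2 e^{t x} + \sin{\left(t \right)}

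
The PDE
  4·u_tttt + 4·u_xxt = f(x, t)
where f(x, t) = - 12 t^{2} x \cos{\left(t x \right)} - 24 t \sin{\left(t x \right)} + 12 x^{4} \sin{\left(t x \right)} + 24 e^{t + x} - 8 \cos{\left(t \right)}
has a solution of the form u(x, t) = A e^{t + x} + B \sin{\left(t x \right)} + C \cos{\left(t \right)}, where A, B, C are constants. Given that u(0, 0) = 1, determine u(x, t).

Substitute the ansatz u = A e^{t + x} + B \sin{\left(t x \right)} + C \cos{\left(t \right)} into the left-hand side.
Derivatives of the ansatz:
  u_tttt = A e^{t} e^{x} + B x^{4} \sin{\left(t x \right)} + C \cos{\left(t \right)}
  u_xxt = A e^{t} e^{x} - B t^{2} x \cos{\left(t x \right)} - 2 B t \sin{\left(t x \right)}
Term by term:
  4·u_tttt = 4 A e^{t} e^{x} + 4 B x^{4} \sin{\left(t x \right)} + 4 C \cos{\left(t \right)}
  4·u_xxt = 4 A e^{t} e^{x} - 4 B t^{2} x \cos{\left(t x \right)} - 8 B t \sin{\left(t x \right)}
So the left-hand side equals
  8 A e^{t} e^{x} - 4 B t^{2} x \cos{\left(t x \right)} - 8 B t \sin{\left(t x \right)} + 4 B x^{4} \sin{\left(t x \right)} + 4 C \cos{\left(t \right)}
This must equal f(x, t) identically; expanded, f = - 12 t^{2} x \cos{\left(t x \right)} - 24 t \sin{\left(t x \right)} + 12 x^{4} \sin{\left(t x \right)} + 24 e^{t} e^{x} - 8 \cos{\left(t \right)}.
Matching coefficients of the independent functions:
  [t \sin{\left(t x \right)}]:  - 8 B = -24
  [x^{4} \sin{\left(t x \right)}]:  4 B = 12
  [e^{t} e^{x}]:  8 A = 24
  [t^{2} x \cos{\left(t x \right)}]:  - 4 B = -12
  [\cos{\left(t \right)}]:  4 C = -8
Solving: A = 3, B = 3, C = -2.
Check against the point condition:
  u(0, 0) = 1  ⟹  A + C = 1  ✓
Hence u(x, t) = 3 e^{t + x} + 3 \sin{\left(t x \right)} - 2 \cos{\left(t \right)}.

Answer: u(x, t) = 3 e^{t + x} + 3 \sin{\left(t x \right)} - 2 \cos{\left(t \right)}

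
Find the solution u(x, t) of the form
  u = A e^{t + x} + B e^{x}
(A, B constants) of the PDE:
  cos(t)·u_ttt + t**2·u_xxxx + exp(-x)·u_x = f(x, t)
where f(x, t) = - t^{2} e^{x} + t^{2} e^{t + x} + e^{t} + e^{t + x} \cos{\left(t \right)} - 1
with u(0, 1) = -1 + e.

Substitute the ansatz u = A e^{t + x} + B e^{x} into the left-hand side.
Derivatives of the ansatz:
  u_ttt = A e^{t} e^{x}
  u_xxxx = A e^{t} e^{x} + B e^{x}
  u_x = A e^{t} e^{x} + B e^{x}
Term by term:
  cos(t)·u_ttt = A e^{t} e^{x} \cos{\left(t \right)}
  t**2·u_xxxx = A t^{2} e^{t} e^{x} + B t^{2} e^{x}
  exp(-x)·u_x = A e^{t} + B
So the left-hand side equals
  A t^{2} e^{t} e^{x} + A e^{t} e^{x} \cos{\left(t \right)} + A e^{t} + B t^{2} e^{x} + B
This must equal f(x, t) identically; expanded, f = t^{2} e^{t} e^{x} - t^{2} e^{x} + e^{t} e^{x} \cos{\left(t \right)} + e^{t} - 1.
Matching coefficients of the independent functions:
  [constant term, t^{2} e^{x}]:  B = -1
  [t^{2} e^{t} e^{x}, e^{t} e^{x} \cos{\left(t \right)}, e^{t}]:  A = 1
Solving: A = 1, B = -1.
Check against the point condition:
  u(0, 1) = -1 + e  ⟹  e A + B = -1 + e  ✓
Hence u(x, t) = - e^{x} + e^{t + x}.

Answer: u(x, t) = - e^{x} + e^{t + x}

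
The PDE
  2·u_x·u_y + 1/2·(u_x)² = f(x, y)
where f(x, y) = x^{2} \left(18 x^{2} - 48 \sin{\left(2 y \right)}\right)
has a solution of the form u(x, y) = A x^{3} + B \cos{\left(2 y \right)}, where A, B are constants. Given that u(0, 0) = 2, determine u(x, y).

Substitute the ansatz u = A x^{3} + B \cos{\left(2 y \right)} into the left-hand side.
Derivatives of the ansatz:
  u_x = 3 A x^{2}
  u_y = - 2 B \sin{\left(2 y \right)}
Term by term:
  2·u_x·u_y = - 12 A B x^{2} \sin{\left(2 y \right)}
  1/2·(u_x)² = \frac{9 A^{2} x^{4}}{2}
So the left-hand side equals
  \frac{9 A^{2} x^{4}}{2} - 12 A B x^{2} \sin{\left(2 y \right)}
This must equal f(x, y) identically; expanded, f = 18 x^{4} - 48 x^{2} \sin{\left(2 y \right)}.
Matching coefficients of the independent functions:
  [x^{4}]:  \frac{9 A^{2}}{2} = 18
  [x^{2} \sin{\left(2 y \right)}]:  - 12 A B = -48
These equations allow (A, B) = (-2, -2) or (2, 2).
Impose the point condition(s):
  u(0, 0) = 2  ⟹  B = 2
Only A = 2, B = 2 satisfies everything.
Hence u(x, y) = 2 x^{3} + 2 \cos{\left(2 y \right)}.

Answer: u(x, y) = 2 x^{3} + 2 \cos{\left(2 y \right)}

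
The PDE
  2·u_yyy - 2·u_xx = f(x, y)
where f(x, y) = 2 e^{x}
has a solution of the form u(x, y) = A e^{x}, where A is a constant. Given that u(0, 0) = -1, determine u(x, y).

Substitute the ansatz u = A e^{x} into the left-hand side.
Derivatives of the ansatz:
  u_yyy = 0
  u_xx = A e^{x}
Term by term:
  2·u_yyy = 0
  -2·u_xx = - 2 A e^{x}
So the left-hand side equals
  - 2 A e^{x}
This must equal f(x, y) = 2 e^{x} identically.
Matching coefficients of the independent functions:
  [e^{x}]:  - 2 A = 2
Solving: A = -1.
Check against the point condition:
  u(0, 0) = -1  ⟹  A = -1  ✓
Hence u(x, y) = - e^{x}.

Answer: u(x, y) = - e^{x}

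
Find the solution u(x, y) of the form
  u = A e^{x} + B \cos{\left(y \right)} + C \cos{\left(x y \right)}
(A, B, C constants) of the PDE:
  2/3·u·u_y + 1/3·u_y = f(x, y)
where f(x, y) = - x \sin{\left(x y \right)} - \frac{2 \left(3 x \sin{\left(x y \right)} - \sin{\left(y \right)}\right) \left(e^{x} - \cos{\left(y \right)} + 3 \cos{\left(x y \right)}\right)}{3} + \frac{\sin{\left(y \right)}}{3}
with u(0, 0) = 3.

Substitute the ansatz u = A e^{x} + B \cos{\left(y \right)} + C \cos{\left(x y \right)} into the left-hand side.
Derivatives of the ansatz:
  u_y = - B \sin{\left(y \right)} - C x \sin{\left(x y \right)}
Term by term:
  2/3·u·u_y = - \frac{2 A B e^{x} \sin{\left(y \right)}}{3} - \frac{2 A C x e^{x} \sin{\left(x y \right)}}{3} - \frac{2 B^{2} \sin{\left(y \right)} \cos{\left(y \right)}}{3} - \frac{2 B C x \sin{\left(x y \right)} \cos{\left(y \right)}}{3} - \frac{2 B C \sin{\left(y \right)} \cos{\left(x y \right)}}{3} - \frac{2 C^{2} x \sin{\left(x y \right)} \cos{\left(x y \right)}}{3}
  1/3·u_y = - \frac{B \sin{\left(y \right)}}{3} - \frac{C x \sin{\left(x y \right)}}{3}
So the left-hand side equals
  - \frac{2 A B e^{x} \sin{\left(y \right)}}{3} - \frac{2 A C x e^{x} \sin{\left(x y \right)}}{3} - \frac{2 B^{2} \sin{\left(y \right)} \cos{\left(y \right)}}{3} - \frac{2 B C x \sin{\left(x y \right)} \cos{\left(y \right)}}{3} - \frac{2 B C \sin{\left(y \right)} \cos{\left(x y \right)}}{3} - \frac{B \sin{\left(y \right)}}{3} - \frac{2 C^{2} x \sin{\left(x y \right)} \cos{\left(x y \right)}}{3} - \frac{C x \sin{\left(x y \right)}}{3}
This must equal f(x, y) identically; expanded, f = - 2 x e^{x} \sin{\left(x y \right)} + 2 x \sin{\left(x y \right)} \cos{\left(y \right)} - 6 x \sin{\left(x y \right)} \cos{\left(x y \right)} - x \sin{\left(x y \right)} + \frac{2 e^{x} \sin{\left(y \right)}}{3} - \frac{2 \sin{\left(y \right)} \cos{\left(y \right)}}{3} + 2 \sin{\left(y \right)} \cos{\left(x y \right)} + \frac{\sin{\left(y \right)}}{3}.
Matching coefficients of the independent functions:
  [x \sin{\left(x y \right)}]:  - \frac{C}{3} = -1
  [e^{x} \sin{\left(y \right)}]:  - \frac{2 A B}{3} = \frac{2}{3}
  [\sin{\left(y \right)} \cos{\left(y \right)}]:  - \frac{2 B^{2}}{3} = - \frac{2}{3}
  [\sin{\left(y \right)} \cos{\left(x y \right)}, x \sin{\left(x y \right)} \cos{\left(y \right)}]:  - \frac{2 B C}{3} = 2
  [x e^{x} \sin{\left(x y \right)}]:  - \frac{2 A C}{3} = -2
  [x \sin{\left(x y \right)} \cos{\left(x y \right)}]:  - \frac{2 C^{2}}{3} = -6
  [\sin{\left(y \right)}]:  - \frac{B}{3} = \frac{1}{3}
Solving: A = 1, B = -1, C = 3.
Check against the point condition:
  u(0, 0) = 3  ⟹  A + B + C = 3  ✓
Hence u(x, y) = e^{x} - \cos{\left(y \right)} + 3 \cos{\left(x y \right)}.

Answer: u(x, y) = e^{x} - \cos{\left(y \right)} + 3 \cos{\left(x y \right)}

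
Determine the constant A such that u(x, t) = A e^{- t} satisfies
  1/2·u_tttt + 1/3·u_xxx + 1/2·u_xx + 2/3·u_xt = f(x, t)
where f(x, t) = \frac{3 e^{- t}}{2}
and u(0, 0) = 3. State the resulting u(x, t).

Substitute the ansatz u = A e^{- t} into the left-hand side.
Derivatives of the ansatz:
  u_tttt = A e^{- t}
  u_xxx = 0
  u_xx = 0
  u_xt = 0
Term by term:
  1/2·u_tttt = \frac{A e^{- t}}{2}
  1/3·u_xxx = 0
  1/2·u_xx = 0
  2/3·u_xt = 0
So the left-hand side equals
  \frac{A e^{- t}}{2}
This must equal f(x, t) = \frac{3 e^{- t}}{2} identically.
Matching coefficients of the independent functions:
  [e^{- t}]:  \frac{A}{2} = \frac{3}{2}
Solving: A = 3.
Check against the point condition:
  u(0, 0) = 3  ⟹  A = 3  ✓
Hence u(x, t) = 3 e^{- t}.

Answer: u(x, t) = 3 e^{- t}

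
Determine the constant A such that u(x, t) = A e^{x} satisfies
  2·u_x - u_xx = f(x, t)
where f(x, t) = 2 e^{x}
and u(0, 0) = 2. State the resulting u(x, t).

Substitute the ansatz u = A e^{x} into the left-hand side.
Derivatives of the ansatz:
  u_x = A e^{x}
  u_xx = A e^{x}
Term by term:
  2·u_x = 2 A e^{x}
  -u_xx = - A e^{x}
So the left-hand side equals
  A e^{x}
This must equal f(x, t) = 2 e^{x} identically.
Matching coefficients of the independent functions:
  [e^{x}]:  A = 2
Solving: A = 2.
Check against the point condition:
  u(0, 0) = 2  ⟹  A = 2  ✓
Hence u(x, t) = 2 e^{x}.

Answer: u(x, t) = 2 e^{x}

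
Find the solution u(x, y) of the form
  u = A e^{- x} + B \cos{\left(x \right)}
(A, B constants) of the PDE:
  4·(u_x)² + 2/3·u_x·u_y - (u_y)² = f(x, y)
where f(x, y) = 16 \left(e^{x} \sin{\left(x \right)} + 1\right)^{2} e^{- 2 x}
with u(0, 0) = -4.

Substitute the ansatz u = A e^{- x} + B \cos{\left(x \right)} into the left-hand side.
Derivatives of the ansatz:
  u_x = - A e^{- x} - B \sin{\left(x \right)}
  u_y = 0
Term by term:
  4·(u_x)² = 4 A^{2} e^{- 2 x} + 8 A B e^{- x} \sin{\left(x \right)} + 4 B^{2} \sin^{2}{\left(x \right)}
  2/3·u_x·u_y = 0
  -(u_y)² = 0
So the left-hand side equals
  4 A^{2} e^{- 2 x} + 8 A B e^{- x} \sin{\left(x \right)} + 4 B^{2} \sin^{2}{\left(x \right)}
This must equal f(x, y) identically; expanded, f = 16 \sin^{2}{\left(x \right)} + 32 e^{- x} \sin{\left(x \right)} + 16 e^{- 2 x}.
Matching coefficients of the independent functions:
  [e^{- x} \sin{\left(x \right)}]:  8 A B = 32
  [e^{- 2 x}]:  4 A^{2} = 16
  [\sin^{2}{\left(x \right)}]:  4 B^{2} = 16
These equations allow (A, B) = (-2, -2) or (2, 2).
Impose the point condition(s):
  u(0, 0) = -4  ⟹  A + B = -4
Only A = -2, B = -2 satisfies everything.
Hence u(x, y) = - 2 \cos{\left(x \right)} - 2 e^{- x}.

Answer: u(x, y) = - 2 \cos{\left(x \right)} - 2 e^{- x}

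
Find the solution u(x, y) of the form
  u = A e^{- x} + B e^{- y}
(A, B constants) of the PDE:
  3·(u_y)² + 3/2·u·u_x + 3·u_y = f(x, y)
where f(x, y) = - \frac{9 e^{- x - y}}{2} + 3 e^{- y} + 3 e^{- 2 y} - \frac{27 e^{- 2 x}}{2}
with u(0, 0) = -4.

Substitute the ansatz u = A e^{- x} + B e^{- y} into the left-hand side.
Derivatives of the ansatz:
  u_y = - B e^{- y}
  u_x = - A e^{- x}
Term by term:
  3·(u_y)² = 3 B^{2} e^{- 2 y}
  3/2·u·u_x = - \frac{3 A^{2} e^{- 2 x}}{2} - \frac{3 A B e^{- x} e^{- y}}{2}
  3·u_y = - 3 B e^{- y}
So the left-hand side equals
  - \frac{3 A^{2} e^{- 2 x}}{2} - \frac{3 A B e^{- x} e^{- y}}{2} + 3 B^{2} e^{- 2 y} - 3 B e^{- y}
This must equal f(x, y) identically; expanded, f = 3 e^{- y} + 3 e^{- 2 y} - \frac{9 e^{- x} e^{- y}}{2} - \frac{27 e^{- 2 x}}{2}.
Matching coefficients of the independent functions:
  [e^{- x} e^{- y}]:  - \frac{3 A B}{2} = - \frac{9}{2}
  [e^{- 2 x}]:  - \frac{3 A^{2}}{2} = - \frac{27}{2}
  [e^{- 2 y}]:  3 B^{2} = 3
  [e^{- y}]:  - 3 B = 3
Solving: A = -3, B = -1.
Check against the point condition:
  u(0, 0) = -4  ⟹  A + B = -4  ✓
Hence u(x, y) = - e^{- y} - 3 e^{- x}.

Answer: u(x, y) = - e^{- y} - 3 e^{- x}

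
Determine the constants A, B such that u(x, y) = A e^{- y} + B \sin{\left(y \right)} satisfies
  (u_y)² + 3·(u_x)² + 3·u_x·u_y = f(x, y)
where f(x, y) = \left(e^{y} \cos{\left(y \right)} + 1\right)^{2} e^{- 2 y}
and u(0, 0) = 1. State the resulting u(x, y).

Substitute the ansatz u = A e^{- y} + B \sin{\left(y \right)} into the left-hand side.
Derivatives of the ansatz:
  u_y = - A e^{- y} + B \cos{\left(y \right)}
  u_x = 0
Term by term:
  (u_y)² = A^{2} e^{- 2 y} - 2 A B e^{- y} \cos{\left(y \right)} + B^{2} \cos^{2}{\left(y \right)}
  3·(u_x)² = 0
  3·u_x·u_y = 0
So the left-hand side equals
  A^{2} e^{- 2 y} - 2 A B e^{- y} \cos{\left(y \right)} + B^{2} \cos^{2}{\left(y \right)}
This must equal f(x, y) identically; expanded, f = \cos^{2}{\left(y \right)} + 2 e^{- y} \cos{\left(y \right)} + e^{- 2 y}.
Matching coefficients of the independent functions:
  [e^{- y} \cos{\left(y \right)}]:  - 2 A B = 2
  [e^{- 2 y}]:  A^{2} = 1
  [\cos^{2}{\left(y \right)}]:  B^{2} = 1
These equations allow (A, B) = (-1, 1) or (1, -1).
Impose the point condition(s):
  u(0, 0) = 1  ⟹  A = 1
Only A = 1, B = -1 satisfies everything.
Hence u(x, y) = - \sin{\left(y \right)} + e^{- y}.

Answer: u(x, y) = - \sin{\left(y \right)} + e^{- y}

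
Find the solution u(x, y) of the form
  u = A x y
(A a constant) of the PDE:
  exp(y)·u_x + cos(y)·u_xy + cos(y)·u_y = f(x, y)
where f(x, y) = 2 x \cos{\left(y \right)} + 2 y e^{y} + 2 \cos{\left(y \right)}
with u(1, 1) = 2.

Substitute the ansatz u = A x y into the left-hand side.
Derivatives of the ansatz:
  u_x = A y
  u_xy = A
  u_y = A x
Term by term:
  exp(y)·u_x = A y e^{y}
  cos(y)·u_xy = A \cos{\left(y \right)}
  cos(y)·u_y = A x \cos{\left(y \right)}
So the left-hand side equals
  A x \cos{\left(y \right)} + A y e^{y} + A \cos{\left(y \right)}
This must equal f(x, y) = 2 x \cos{\left(y \right)} + 2 y e^{y} + 2 \cos{\left(y \right)} identically.
Matching coefficients of the independent functions:
  [x \cos{\left(y \right)}, y e^{y}, \cos{\left(y \right)}]:  A = 2
Solving: A = 2.
Check against the point condition:
  u(1, 1) = 2  ⟹  A = 2  ✓
Hence u(x, y) = 2 x y.

Answer: u(x, y) = 2 x y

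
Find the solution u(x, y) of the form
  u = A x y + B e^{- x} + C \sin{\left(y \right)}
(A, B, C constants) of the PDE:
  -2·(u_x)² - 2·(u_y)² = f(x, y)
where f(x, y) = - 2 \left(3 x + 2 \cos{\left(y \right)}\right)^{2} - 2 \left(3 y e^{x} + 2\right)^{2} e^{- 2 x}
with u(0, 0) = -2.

Substitute the ansatz u = A x y + B e^{- x} + C \sin{\left(y \right)} into the left-hand side.
Derivatives of the ansatz:
  u_x = A y - B e^{- x}
  u_y = A x + C \cos{\left(y \right)}
Term by term:
  -2·(u_x)² = - 2 A^{2} y^{2} + 4 A B y e^{- x} - 2 B^{2} e^{- 2 x}
  -2·(u_y)² = - 2 A^{2} x^{2} - 4 A C x \cos{\left(y \right)} - 2 C^{2} \cos^{2}{\left(y \right)}
So the left-hand side equals
  - 2 A^{2} x^{2} - 2 A^{2} y^{2} + 4 A B y e^{- x} - 4 A C x \cos{\left(y \right)} - 2 B^{2} e^{- 2 x} - 2 C^{2} \cos^{2}{\left(y \right)}
This must equal f(x, y) identically; expanded, f = - 18 x^{2} - 24 x \cos{\left(y \right)} - 18 y^{2} - 24 y e^{- x} - 8 \cos^{2}{\left(y \right)} - 8 e^{- 2 x}.
Matching coefficients of the independent functions:
  [x^{2}, y^{2}]:  - 2 A^{2} = -18
  [x \cos{\left(y \right)}]:  - 4 A C = -24
  [y e^{- x}]:  4 A B = -24
  [e^{- 2 x}]:  - 2 B^{2} = -8
  [\cos^{2}{\left(y \right)}]:  - 2 C^{2} = -8
These equations allow (A, B, C) = (-3, 2, -2) or (3, -2, 2).
Impose the point condition(s):
  u(0, 0) = -2  ⟹  B = -2
Only A = 3, B = -2, C = 2 satisfies everything.
Hence u(x, y) = 3 x y + 2 \sin{\left(y \right)} - 2 e^{- x}.

Answer: u(x, y) = 3 x y + 2 \sin{\left(y \right)} - 2 e^{- x}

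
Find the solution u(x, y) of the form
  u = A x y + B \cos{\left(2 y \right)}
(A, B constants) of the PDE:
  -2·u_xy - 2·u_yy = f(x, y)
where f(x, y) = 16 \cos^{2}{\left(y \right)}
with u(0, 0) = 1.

Substitute the ansatz u = A x y + B \cos{\left(2 y \right)} into the left-hand side.
Derivatives of the ansatz:
  u_xy = A
  u_yy = - 4 B \cos{\left(2 y \right)}
Term by term:
  -2·u_xy = - 2 A
  -2·u_yy = 8 B \cos{\left(2 y \right)}
So the left-hand side equals
  - 2 A + 8 B \cos{\left(2 y \right)}
This must equal f(x, y) identically; expanded, f = 8 \cos{\left(2 y \right)} + 8.
Matching coefficients of the independent functions:
  [constant term]:  - 2 A = 8
  [\cos{\left(2 y \right)}]:  8 B = 8
Solving: A = -4, B = 1.
Check against the point condition:
  u(0, 0) = 1  ⟹  B = 1  ✓
Hence u(x, y) = - 4 x y + \cos{\left(2 y \right)}.

Answer: u(x, y) = - 4 x y + \cos{\left(2 y \right)}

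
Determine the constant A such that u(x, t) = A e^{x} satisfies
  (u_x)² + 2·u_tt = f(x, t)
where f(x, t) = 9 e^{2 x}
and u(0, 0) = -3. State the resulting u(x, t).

Substitute the ansatz u = A e^{x} into the left-hand side.
Derivatives of the ansatz:
  u_x = A e^{x}
  u_tt = 0
Term by term:
  (u_x)² = A^{2} e^{2 x}
  2·u_tt = 0
So the left-hand side equals
  A^{2} e^{2 x}
This must equal f(x, t) = 9 e^{2 x} identically.
Matching coefficients of the independent functions:
  [e^{2 x}]:  A^{2} = 9
These equations allow (A) = (-3) or (3).
Impose the point condition(s):
  u(0, 0) = -3  ⟹  A = -3
Only A = -3 satisfies everything.
Hence u(x, t) = - 3 e^{x}.

Answer: u(x, t) = - 3 e^{x}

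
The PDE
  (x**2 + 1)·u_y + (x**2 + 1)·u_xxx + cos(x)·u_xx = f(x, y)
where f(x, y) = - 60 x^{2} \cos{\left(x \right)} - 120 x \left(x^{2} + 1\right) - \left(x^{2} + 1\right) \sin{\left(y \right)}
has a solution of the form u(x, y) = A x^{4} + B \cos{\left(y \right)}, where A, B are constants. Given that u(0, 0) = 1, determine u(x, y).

Answer: u(x, y) = - 5 x^{4} + \cos{\left(y \right)}

Derivation:
Substitute the ansatz u = A x^{4} + B \cos{\left(y \right)} into the left-hand side.
Derivatives of the ansatz:
  u_y = - B \sin{\left(y \right)}
  u_xxx = 24 A x
  u_xx = 12 A x^{2}
Term by term:
  (x**2 + 1)·u_y = - B x^{2} \sin{\left(y \right)} - B \sin{\left(y \right)}
  (x**2 + 1)·u_xxx = 24 A x^{3} + 24 A x
  cos(x)·u_xx = 12 A x^{2} \cos{\left(x \right)}
So the left-hand side equals
  24 A x^{3} + 12 A x^{2} \cos{\left(x \right)} + 24 A x - B x^{2} \sin{\left(y \right)} - B \sin{\left(y \right)}
This must equal f(x, y) identically; expanded, f = - 120 x^{3} - x^{2} \sin{\left(y \right)} - 60 x^{2} \cos{\left(x \right)} - 120 x - \sin{\left(y \right)}.
Matching coefficients of the independent functions:
  [x, x^{3}]:  24 A = -120
  [x^{2} \sin{\left(y \right)}, \sin{\left(y \right)}]:  - B = -1
  [x^{2} \cos{\left(x \right)}]:  12 A = -60
Solving: A = -5, B = 1.
Check against the point condition:
  u(0, 0) = 1  ⟹  B = 1  ✓
Hence u(x, y) = - 5 x^{4} + \cos{\left(y \right)}.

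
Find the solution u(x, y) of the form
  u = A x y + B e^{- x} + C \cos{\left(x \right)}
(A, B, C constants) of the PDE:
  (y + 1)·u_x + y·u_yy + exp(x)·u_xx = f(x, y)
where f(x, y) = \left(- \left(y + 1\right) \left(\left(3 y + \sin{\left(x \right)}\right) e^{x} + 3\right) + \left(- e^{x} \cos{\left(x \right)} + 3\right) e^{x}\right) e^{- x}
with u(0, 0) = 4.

Answer: u(x, y) = - 3 x y + \cos{\left(x \right)} + 3 e^{- x}

Derivation:
Substitute the ansatz u = A x y + B e^{- x} + C \cos{\left(x \right)} into the left-hand side.
Derivatives of the ansatz:
  u_x = A y - B e^{- x} - C \sin{\left(x \right)}
  u_yy = 0
  u_xx = B e^{- x} - C \cos{\left(x \right)}
Term by term:
  (y + 1)·u_x = A y^{2} + A y - B y e^{- x} - B e^{- x} - C y \sin{\left(x \right)} - C \sin{\left(x \right)}
  y·u_yy = 0
  exp(x)·u_xx = B - C e^{x} \cos{\left(x \right)}
So the left-hand side equals
  A y^{2} + A y - B y e^{- x} + B - B e^{- x} - C y \sin{\left(x \right)} - C e^{x} \cos{\left(x \right)} - C \sin{\left(x \right)}
This must equal f(x, y) identically; expanded, f = - 3 y^{2} - y \sin{\left(x \right)} - 3 y - 3 y e^{- x} - e^{x} \cos{\left(x \right)} - \sin{\left(x \right)} + 3 - 3 e^{- x}.
Matching coefficients of the independent functions:
  [constant term]:  B = 3
  [y, y^{2}]:  A = -3
  [y e^{- x}, e^{- x}]:  - B = -3
  [y \sin{\left(x \right)}, e^{x} \cos{\left(x \right)}, \sin{\left(x \right)}]:  - C = -1
Solving: A = -3, B = 3, C = 1.
Check against the point condition:
  u(0, 0) = 4  ⟹  B + C = 4  ✓
Hence u(x, y) = - 3 x y + \cos{\left(x \right)} + 3 e^{- x}.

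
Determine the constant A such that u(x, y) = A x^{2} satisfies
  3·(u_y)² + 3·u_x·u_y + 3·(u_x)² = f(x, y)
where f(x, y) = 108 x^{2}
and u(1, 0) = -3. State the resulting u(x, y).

Substitute the ansatz u = A x^{2} into the left-hand side.
Derivatives of the ansatz:
  u_y = 0
  u_x = 2 A x
Term by term:
  3·(u_y)² = 0
  3·u_x·u_y = 0
  3·(u_x)² = 12 A^{2} x^{2}
So the left-hand side equals
  12 A^{2} x^{2}
This must equal f(x, y) = 108 x^{2} identically.
Matching coefficients of the independent functions:
  [x^{2}]:  12 A^{2} = 108
These equations allow (A) = (-3) or (3).
Impose the point condition(s):
  u(1, 0) = -3  ⟹  A = -3
Only A = -3 satisfies everything.
Hence u(x, y) = - 3 x^{2}.

Answer: u(x, y) = - 3 x^{2}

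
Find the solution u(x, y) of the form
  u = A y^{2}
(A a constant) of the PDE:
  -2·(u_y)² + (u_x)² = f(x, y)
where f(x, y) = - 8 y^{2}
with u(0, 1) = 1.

Answer: u(x, y) = y^{2}

Derivation:
Substitute the ansatz u = A y^{2} into the left-hand side.
Derivatives of the ansatz:
  u_y = 2 A y
  u_x = 0
Term by term:
  -2·(u_y)² = - 8 A^{2} y^{2}
  (u_x)² = 0
So the left-hand side equals
  - 8 A^{2} y^{2}
This must equal f(x, y) = - 8 y^{2} identically.
Matching coefficients of the independent functions:
  [y^{2}]:  - 8 A^{2} = -8
These equations allow (A) = (-1) or (1).
Impose the point condition(s):
  u(0, 1) = 1  ⟹  A = 1
Only A = 1 satisfies everything.
Hence u(x, y) = y^{2}.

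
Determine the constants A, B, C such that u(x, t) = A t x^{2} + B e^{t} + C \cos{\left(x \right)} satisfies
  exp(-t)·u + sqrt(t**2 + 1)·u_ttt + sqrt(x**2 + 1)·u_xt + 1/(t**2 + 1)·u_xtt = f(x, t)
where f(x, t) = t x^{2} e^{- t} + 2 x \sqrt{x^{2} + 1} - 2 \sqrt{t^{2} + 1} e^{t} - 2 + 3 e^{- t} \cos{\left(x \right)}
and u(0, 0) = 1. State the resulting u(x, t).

Substitute the ansatz u = A t x^{2} + B e^{t} + C \cos{\left(x \right)} into the left-hand side.
Derivatives of the ansatz:
  u_ttt = B e^{t}
  u_xt = 2 A x
  u_xtt = 0
Term by term:
  exp(-t)·u = A t x^{2} e^{- t} + B + C e^{- t} \cos{\left(x \right)}
  sqrt(t**2 + 1)·u_ttt = B \sqrt{t^{2} + 1} e^{t}
  sqrt(x**2 + 1)·u_xt = 2 A x \sqrt{x^{2} + 1}
  1/(t**2 + 1)·u_xtt = 0
So the left-hand side equals
  A t x^{2} e^{- t} + 2 A x \sqrt{x^{2} + 1} + B \sqrt{t^{2} + 1} e^{t} + B + C e^{- t} \cos{\left(x \right)}
This must equal f(x, t) = t x^{2} e^{- t} + 2 x \sqrt{x^{2} + 1} - 2 \sqrt{t^{2} + 1} e^{t} - 2 + 3 e^{- t} \cos{\left(x \right)} identically.
Matching coefficients of the independent functions:
  [constant term, \sqrt{t^{2} + 1} e^{t}]:  B = -2
  [x \sqrt{x^{2} + 1}]:  2 A = 2
  [e^{- t} \cos{\left(x \right)}]:  C = 3
  [t x^{2} e^{- t}]:  A = 1
Solving: A = 1, B = -2, C = 3.
Check against the point condition:
  u(0, 0) = 1  ⟹  B + C = 1  ✓
Hence u(x, t) = t x^{2} - 2 e^{t} + 3 \cos{\left(x \right)}.

Answer: u(x, t) = t x^{2} - 2 e^{t} + 3 \cos{\left(x \right)}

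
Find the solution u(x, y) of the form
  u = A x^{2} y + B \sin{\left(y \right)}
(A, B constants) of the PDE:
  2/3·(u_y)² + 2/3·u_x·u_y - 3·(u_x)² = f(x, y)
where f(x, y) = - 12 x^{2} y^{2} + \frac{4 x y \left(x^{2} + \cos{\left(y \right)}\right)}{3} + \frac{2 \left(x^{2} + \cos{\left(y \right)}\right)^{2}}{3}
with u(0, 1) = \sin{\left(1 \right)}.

Substitute the ansatz u = A x^{2} y + B \sin{\left(y \right)} into the left-hand side.
Derivatives of the ansatz:
  u_y = A x^{2} + B \cos{\left(y \right)}
  u_x = 2 A x y
Term by term:
  2/3·(u_y)² = \frac{2 A^{2} x^{4}}{3} + \frac{4 A B x^{2} \cos{\left(y \right)}}{3} + \frac{2 B^{2} \cos^{2}{\left(y \right)}}{3}
  2/3·u_x·u_y = \frac{4 A^{2} x^{3} y}{3} + \frac{4 A B x y \cos{\left(y \right)}}{3}
  -3·(u_x)² = - 12 A^{2} x^{2} y^{2}
So the left-hand side equals
  \frac{2 A^{2} x^{4}}{3} + \frac{4 A^{2} x^{3} y}{3} - 12 A^{2} x^{2} y^{2} + \frac{4 A B x^{2} \cos{\left(y \right)}}{3} + \frac{4 A B x y \cos{\left(y \right)}}{3} + \frac{2 B^{2} \cos^{2}{\left(y \right)}}{3}
This must equal f(x, y) identically; expanded, f = \frac{2 x^{4}}{3} + \frac{4 x^{3} y}{3} - 12 x^{2} y^{2} + \frac{4 x^{2} \cos{\left(y \right)}}{3} + \frac{4 x y \cos{\left(y \right)}}{3} + \frac{2 \cos^{2}{\left(y \right)}}{3}.
Matching coefficients of the independent functions:
  [x^{4}]:  \frac{2 A^{2}}{3} = \frac{2}{3}
  [x^{2} y^{2}]:  - 12 A^{2} = -12
  [x^{2} \cos{\left(y \right)}, x y \cos{\left(y \right)}]:  \frac{4 A B}{3} = \frac{4}{3}
  [x^{3} y]:  \frac{4 A^{2}}{3} = \frac{4}{3}
  [\cos^{2}{\left(y \right)}]:  \frac{2 B^{2}}{3} = \frac{2}{3}
These equations allow (A, B) = (-1, -1) or (1, 1).
Impose the point condition(s):
  u(0, 1) = \sin{\left(1 \right)}  ⟹  B \sin{\left(1 \right)} = \sin{\left(1 \right)}
Only A = 1, B = 1 satisfies everything.
Hence u(x, y) = x^{2} y + \sin{\left(y \right)}.

Answer: u(x, y) = x^{2} y + \sin{\left(y \right)}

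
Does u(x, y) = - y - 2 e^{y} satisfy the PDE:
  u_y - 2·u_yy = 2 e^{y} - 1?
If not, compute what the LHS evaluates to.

Evaluate each term of the left-hand side for u = - y - 2 e^{y}.
Derivatives:
  u_y = - 2 e^{y} - 1
  u_yy = - 2 e^{y}
Terms:
  u_y = - 2 e^{y} - 1
  -2·u_yy = 4 e^{y}
Sum: LHS = 2 e^{y} - 1
This is exactly the given right-hand side, so u is a solution.

Answer: Yes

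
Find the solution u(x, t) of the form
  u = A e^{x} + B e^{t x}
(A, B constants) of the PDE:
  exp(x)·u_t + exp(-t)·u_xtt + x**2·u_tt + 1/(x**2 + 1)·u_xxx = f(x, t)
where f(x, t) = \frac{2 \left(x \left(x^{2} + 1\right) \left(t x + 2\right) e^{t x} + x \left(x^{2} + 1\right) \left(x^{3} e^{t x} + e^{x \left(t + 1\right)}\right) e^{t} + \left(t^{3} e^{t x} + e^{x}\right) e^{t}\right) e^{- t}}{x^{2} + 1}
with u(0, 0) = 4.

Substitute the ansatz u = A e^{x} + B e^{t x} into the left-hand side.
Derivatives of the ansatz:
  u_t = B x e^{t x}
  u_xtt = B t x^{2} e^{t x} + 2 B x e^{t x}
  u_tt = B x^{2} e^{t x}
  u_xxx = A e^{x} + B t^{3} e^{t x}
Term by term:
  exp(x)·u_t = B x e^{x} e^{t x}
  exp(-t)·u_xtt = B t x^{2} e^{- t} e^{t x} + 2 B x e^{- t} e^{t x}
  x**2·u_tt = B x^{4} e^{t x}
  1/(x**2 + 1)·u_xxx = \frac{A e^{x}}{x^{2} + 1} + \frac{B t^{3} e^{t x}}{x^{2} + 1}
So the left-hand side equals
  \frac{A e^{x}}{x^{2} + 1} + \frac{B t^{3} e^{t x}}{x^{2} + 1} + B t x^{2} e^{- t} e^{t x} + B x^{4} e^{t x} + B x e^{x} e^{t x} + 2 B x e^{- t} e^{t x}
This must equal f(x, t) identically; expanded, f = \frac{2 t^{3} e^{t x}}{x^{2} + 1} + 2 t x^{2} e^{- t} e^{t x} + 2 x^{4} e^{t x} + 2 x e^{x} e^{t x} + 4 x e^{- t} e^{t x} + \frac{2 e^{x}}{x^{2} + 1}.
Matching coefficients of the independent functions:
  [x^{4} e^{t x}, \frac{t^{3} e^{t x}}{x^{2} + 1}, x e^{x} e^{t x}, t x^{2} e^{- t} e^{t x}]:  B = 2
  [\frac{e^{x}}{x^{2} + 1}]:  A = 2
  [x e^{- t} e^{t x}]:  2 B = 4
Solving: A = 2, B = 2.
Check against the point condition:
  u(0, 0) = 4  ⟹  A + B = 4  ✓
Hence u(x, t) = 2 e^{x} + 2 e^{t x}.

Answer: u(x, t) = 2 e^{x} + 2 e^{t x}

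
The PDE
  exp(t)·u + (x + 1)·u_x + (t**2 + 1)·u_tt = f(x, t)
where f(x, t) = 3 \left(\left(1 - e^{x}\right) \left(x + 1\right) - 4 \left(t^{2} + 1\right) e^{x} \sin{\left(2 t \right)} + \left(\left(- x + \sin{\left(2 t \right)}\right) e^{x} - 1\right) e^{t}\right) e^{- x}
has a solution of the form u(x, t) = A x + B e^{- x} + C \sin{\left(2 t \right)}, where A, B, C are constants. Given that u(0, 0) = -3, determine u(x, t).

Substitute the ansatz u = A x + B e^{- x} + C \sin{\left(2 t \right)} into the left-hand side.
Derivatives of the ansatz:
  u_x = A - B e^{- x}
  u_tt = - 4 C \sin{\left(2 t \right)}
Term by term:
  exp(t)·u = A x e^{t} + B e^{t} e^{- x} + C e^{t} \sin{\left(2 t \right)}
  (x + 1)·u_x = A x + A - B x e^{- x} - B e^{- x}
  (t**2 + 1)·u_tt = - 4 C t^{2} \sin{\left(2 t \right)} - 4 C \sin{\left(2 t \right)}
So the left-hand side equals
  A x e^{t} + A x + A - B x e^{- x} + B e^{t} e^{- x} - B e^{- x} - 4 C t^{2} \sin{\left(2 t \right)} + C e^{t} \sin{\left(2 t \right)} - 4 C \sin{\left(2 t \right)}
This must equal f(x, t) identically; expanded, f = - 12 t^{2} \sin{\left(2 t \right)} - 3 x e^{t} - 3 x + 3 x e^{- x} + 3 e^{t} \sin{\left(2 t \right)} - 3 e^{t} e^{- x} - 12 \sin{\left(2 t \right)} - 3 + 3 e^{- x}.
Matching coefficients of the independent functions:
  [constant term, x, x e^{t}]:  A = -3
  [t^{2} \sin{\left(2 t \right)}, \sin{\left(2 t \right)}]:  - 4 C = -12
  [x e^{- x}, e^{- x}]:  - B = 3
  [e^{t} e^{- x}]:  B = -3
  [e^{t} \sin{\left(2 t \right)}]:  C = 3
Solving: A = -3, B = -3, C = 3.
Check against the point condition:
  u(0, 0) = -3  ⟹  B = -3  ✓
Hence u(x, t) = - 3 x + 3 \sin{\left(2 t \right)} - 3 e^{- x}.

Answer: u(x, t) = - 3 x + 3 \sin{\left(2 t \right)} - 3 e^{- x}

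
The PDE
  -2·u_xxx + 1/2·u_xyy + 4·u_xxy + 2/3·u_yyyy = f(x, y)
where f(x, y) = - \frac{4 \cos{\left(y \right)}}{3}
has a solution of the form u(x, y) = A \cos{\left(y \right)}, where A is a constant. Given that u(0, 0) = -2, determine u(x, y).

Substitute the ansatz u = A \cos{\left(y \right)} into the left-hand side.
Derivatives of the ansatz:
  u_xxx = 0
  u_xyy = 0
  u_xxy = 0
  u_yyyy = A \cos{\left(y \right)}
Term by term:
  -2·u_xxx = 0
  1/2·u_xyy = 0
  4·u_xxy = 0
  2/3·u_yyyy = \frac{2 A \cos{\left(y \right)}}{3}
So the left-hand side equals
  \frac{2 A \cos{\left(y \right)}}{3}
This must equal f(x, y) = - \frac{4 \cos{\left(y \right)}}{3} identically.
Matching coefficients of the independent functions:
  [\cos{\left(y \right)}]:  \frac{2 A}{3} = - \frac{4}{3}
Solving: A = -2.
Check against the point condition:
  u(0, 0) = -2  ⟹  A = -2  ✓
Hence u(x, y) = - 2 \cos{\left(y \right)}.

Answer: u(x, y) = - 2 \cos{\left(y \right)}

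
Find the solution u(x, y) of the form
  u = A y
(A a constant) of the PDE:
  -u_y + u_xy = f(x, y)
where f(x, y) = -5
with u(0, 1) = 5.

Substitute the ansatz u = A y into the left-hand side.
Derivatives of the ansatz:
  u_y = A
  u_xy = 0
Term by term:
  -u_y = - A
  u_xy = 0
So the left-hand side equals
  - A
This must equal f(x, y) = -5 identically.
Matching coefficients of the independent functions:
  [constant term]:  - A = -5
Solving: A = 5.
Check against the point condition:
  u(0, 1) = 5  ⟹  A = 5  ✓
Hence u(x, y) = 5 y.

Answer: u(x, y) = 5 y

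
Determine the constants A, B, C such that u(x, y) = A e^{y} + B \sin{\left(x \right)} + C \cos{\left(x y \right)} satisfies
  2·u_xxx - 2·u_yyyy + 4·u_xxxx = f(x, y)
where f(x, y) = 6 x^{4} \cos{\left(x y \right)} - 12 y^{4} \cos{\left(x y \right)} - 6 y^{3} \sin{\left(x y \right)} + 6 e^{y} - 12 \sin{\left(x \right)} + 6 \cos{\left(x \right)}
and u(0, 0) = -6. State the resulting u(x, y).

Answer: u(x, y) = - 3 e^{y} - 3 \sin{\left(x \right)} - 3 \cos{\left(x y \right)}

Derivation:
Substitute the ansatz u = A e^{y} + B \sin{\left(x \right)} + C \cos{\left(x y \right)} into the left-hand side.
Derivatives of the ansatz:
  u_xxx = - B \cos{\left(x \right)} + C y^{3} \sin{\left(x y \right)}
  u_yyyy = A e^{y} + C x^{4} \cos{\left(x y \right)}
  u_xxxx = B \sin{\left(x \right)} + C y^{4} \cos{\left(x y \right)}
Term by term:
  2·u_xxx = - 2 B \cos{\left(x \right)} + 2 C y^{3} \sin{\left(x y \right)}
  -2·u_yyyy = - 2 A e^{y} - 2 C x^{4} \cos{\left(x y \right)}
  4·u_xxxx = 4 B \sin{\left(x \right)} + 4 C y^{4} \cos{\left(x y \right)}
So the left-hand side equals
  - 2 A e^{y} + 4 B \sin{\left(x \right)} - 2 B \cos{\left(x \right)} - 2 C x^{4} \cos{\left(x y \right)} + 4 C y^{4} \cos{\left(x y \right)} + 2 C y^{3} \sin{\left(x y \right)}
This must equal f(x, y) = 6 x^{4} \cos{\left(x y \right)} - 12 y^{4} \cos{\left(x y \right)} - 6 y^{3} \sin{\left(x y \right)} + 6 e^{y} - 12 \sin{\left(x \right)} + 6 \cos{\left(x \right)} identically.
Matching coefficients of the independent functions:
  [x^{4} \cos{\left(x y \right)}]:  - 2 C = 6
  [y^{3} \sin{\left(x y \right)}]:  2 C = -6
  [y^{4} \cos{\left(x y \right)}]:  4 C = -12
  [e^{y}]:  - 2 A = 6
  [\sin{\left(x \right)}]:  4 B = -12
  [\cos{\left(x \right)}]:  - 2 B = 6
Solving: A = -3, B = -3, C = -3.
Check against the point condition:
  u(0, 0) = -6  ⟹  A + C = -6  ✓
Hence u(x, y) = - 3 e^{y} - 3 \sin{\left(x \right)} - 3 \cos{\left(x y \right)}.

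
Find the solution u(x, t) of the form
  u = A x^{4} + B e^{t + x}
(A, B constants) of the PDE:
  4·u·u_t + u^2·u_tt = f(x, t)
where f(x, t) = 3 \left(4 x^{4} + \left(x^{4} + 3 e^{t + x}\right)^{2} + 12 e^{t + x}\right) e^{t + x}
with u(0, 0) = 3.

Answer: u(x, t) = x^{4} + 3 e^{t + x}

Derivation:
Substitute the ansatz u = A x^{4} + B e^{t + x} into the left-hand side.
Derivatives of the ansatz:
  u_t = B e^{t} e^{x}
  u_tt = B e^{t} e^{x}
Term by term:
  4·u·u_t = 4 A B x^{4} e^{t} e^{x} + 4 B^{2} e^{2 t} e^{2 x}
  u^2·u_tt = A^{2} B x^{8} e^{t} e^{x} + 2 A B^{2} x^{4} e^{2 t} e^{2 x} + B^{3} e^{3 t} e^{3 x}
So the left-hand side equals
  A^{2} B x^{8} e^{t} e^{x} + 2 A B^{2} x^{4} e^{2 t} e^{2 x} + 4 A B x^{4} e^{t} e^{x} + B^{3} e^{3 t} e^{3 x} + 4 B^{2} e^{2 t} e^{2 x}
This must equal f(x, t) identically; expanded, f = 3 x^{8} e^{t} e^{x} + 18 x^{4} e^{2 t} e^{2 x} + 12 x^{4} e^{t} e^{x} + 27 e^{3 t} e^{3 x} + 36 e^{2 t} e^{2 x}.
Matching coefficients of the independent functions:
  [e^{2 t} e^{2 x}]:  4 B^{2} = 36
  [e^{3 t} e^{3 x}]:  B^{3} = 27
  [x^{4} e^{t} e^{x}]:  4 A B = 12
  [x^{4} e^{2 t} e^{2 x}]:  2 A B^{2} = 18
  [x^{8} e^{t} e^{x}]:  A^{2} B = 3
Solving: A = 1, B = 3.
Check against the point condition:
  u(0, 0) = 3  ⟹  B = 3  ✓
Hence u(x, t) = x^{4} + 3 e^{t + x}.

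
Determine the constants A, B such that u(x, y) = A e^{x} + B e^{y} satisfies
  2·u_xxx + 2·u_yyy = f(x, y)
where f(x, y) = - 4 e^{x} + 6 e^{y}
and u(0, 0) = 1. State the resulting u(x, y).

Substitute the ansatz u = A e^{x} + B e^{y} into the left-hand side.
Derivatives of the ansatz:
  u_xxx = A e^{x}
  u_yyy = B e^{y}
Term by term:
  2·u_xxx = 2 A e^{x}
  2·u_yyy = 2 B e^{y}
So the left-hand side equals
  2 A e^{x} + 2 B e^{y}
This must equal f(x, y) = - 4 e^{x} + 6 e^{y} identically.
Matching coefficients of the independent functions:
  [e^{x}]:  2 A = -4
  [e^{y}]:  2 B = 6
Solving: A = -2, B = 3.
Check against the point condition:
  u(0, 0) = 1  ⟹  A + B = 1  ✓
Hence u(x, y) = - 2 e^{x} + 3 e^{y}.

Answer: u(x, y) = - 2 e^{x} + 3 e^{y}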